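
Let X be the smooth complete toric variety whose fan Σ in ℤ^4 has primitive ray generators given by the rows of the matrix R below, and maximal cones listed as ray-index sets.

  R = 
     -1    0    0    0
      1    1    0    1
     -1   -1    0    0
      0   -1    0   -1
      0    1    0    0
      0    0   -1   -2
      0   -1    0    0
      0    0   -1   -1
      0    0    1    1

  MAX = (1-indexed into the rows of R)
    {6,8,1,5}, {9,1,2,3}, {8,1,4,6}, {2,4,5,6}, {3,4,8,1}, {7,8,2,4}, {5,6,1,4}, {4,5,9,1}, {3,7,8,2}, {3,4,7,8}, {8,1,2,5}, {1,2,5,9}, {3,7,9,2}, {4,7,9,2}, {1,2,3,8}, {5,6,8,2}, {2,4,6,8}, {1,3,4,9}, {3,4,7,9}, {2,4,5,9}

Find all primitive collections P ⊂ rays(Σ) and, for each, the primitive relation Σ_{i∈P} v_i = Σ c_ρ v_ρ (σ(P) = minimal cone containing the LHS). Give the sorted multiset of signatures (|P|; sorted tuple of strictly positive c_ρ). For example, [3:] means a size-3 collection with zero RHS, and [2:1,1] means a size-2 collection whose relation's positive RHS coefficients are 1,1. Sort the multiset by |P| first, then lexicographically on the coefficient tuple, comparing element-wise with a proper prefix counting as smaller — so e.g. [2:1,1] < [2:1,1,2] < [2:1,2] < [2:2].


|primitive collections| = 11. Relations:

  • {5,7}:  v_{5} + v_{7} = 0 — sig = [2:]
  • {8,9}:  v_{8} + v_{9} = 0 — sig = [2:]
  • {1,7}:  v_{1} + v_{7} = v_{3} — sig = [2:1]
  • {3,5}:  v_{3} + v_{5} = v_{1} — sig = [2:1]
  • {6,7}:  v_{6} + v_{7} = v_{4} + v_{8} — sig = [2:1,1]
  • {6,9}:  v_{6} + v_{9} = v_{4} + v_{5} — sig = [2:1,1]
  • {3,6}:  v_{3} + v_{6} = v_{1} + v_{4} + v_{8} — sig = [2:1,1,1]
  • {1,2,4}:  v_{1} + v_{2} + v_{4} = 0 — sig = [3:]
  • {2,3,4}:  v_{2} + v_{3} + v_{4} = v_{7} — sig = [3:1]
  • {4,5,8}:  v_{4} + v_{5} + v_{8} = v_{6} — sig = [3:1]
  • {1,2,6}:  v_{1} + v_{2} + v_{6} = v_{5} + v_{8} — sig = [3:1,1]

Sorted signature multiset PRS(X):
{ [2:] ×2,  [2:1] ×2,  [2:1,1] ×2,  [2:1,1,1],  [3:],  [3:1] ×2,  [3:1,1] }


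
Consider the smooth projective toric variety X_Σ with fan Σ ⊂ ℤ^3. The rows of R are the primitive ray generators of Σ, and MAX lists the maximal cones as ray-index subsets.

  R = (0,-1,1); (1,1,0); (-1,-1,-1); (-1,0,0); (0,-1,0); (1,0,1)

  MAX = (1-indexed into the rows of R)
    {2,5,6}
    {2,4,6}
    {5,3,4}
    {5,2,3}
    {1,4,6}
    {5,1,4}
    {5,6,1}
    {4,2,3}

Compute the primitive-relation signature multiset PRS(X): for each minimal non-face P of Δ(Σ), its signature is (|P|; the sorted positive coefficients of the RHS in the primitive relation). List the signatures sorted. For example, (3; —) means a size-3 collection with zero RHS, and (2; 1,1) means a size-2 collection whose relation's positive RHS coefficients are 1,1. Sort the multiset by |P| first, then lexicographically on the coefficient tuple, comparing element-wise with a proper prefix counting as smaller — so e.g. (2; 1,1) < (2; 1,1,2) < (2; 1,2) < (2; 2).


|primitive collections| = 5. Relations:

  P = {1,2}:  v_{1} + v_{2} = v_{6}  →  sig = (2; 1)
  P = {3,6}:  v_{3} + v_{6} = v_{5}  →  sig = (2; 1)
  P = {1,3}:  v_{1} + v_{3} = v_{4} + 2·v_{5}  →  sig = (2; 1,2)
  P = {2,4,5}:  v_{2} + v_{4} + v_{5} = 0  →  sig = (3; —)
  P = {4,5,6}:  v_{4} + v_{5} + v_{6} = v_{1}  →  sig = (3; 1)

Sorted signature multiset PRS(X):
    (2; 1)
    (2; 1)
    (2; 1,2)
    (3; —)
    (3; 1)


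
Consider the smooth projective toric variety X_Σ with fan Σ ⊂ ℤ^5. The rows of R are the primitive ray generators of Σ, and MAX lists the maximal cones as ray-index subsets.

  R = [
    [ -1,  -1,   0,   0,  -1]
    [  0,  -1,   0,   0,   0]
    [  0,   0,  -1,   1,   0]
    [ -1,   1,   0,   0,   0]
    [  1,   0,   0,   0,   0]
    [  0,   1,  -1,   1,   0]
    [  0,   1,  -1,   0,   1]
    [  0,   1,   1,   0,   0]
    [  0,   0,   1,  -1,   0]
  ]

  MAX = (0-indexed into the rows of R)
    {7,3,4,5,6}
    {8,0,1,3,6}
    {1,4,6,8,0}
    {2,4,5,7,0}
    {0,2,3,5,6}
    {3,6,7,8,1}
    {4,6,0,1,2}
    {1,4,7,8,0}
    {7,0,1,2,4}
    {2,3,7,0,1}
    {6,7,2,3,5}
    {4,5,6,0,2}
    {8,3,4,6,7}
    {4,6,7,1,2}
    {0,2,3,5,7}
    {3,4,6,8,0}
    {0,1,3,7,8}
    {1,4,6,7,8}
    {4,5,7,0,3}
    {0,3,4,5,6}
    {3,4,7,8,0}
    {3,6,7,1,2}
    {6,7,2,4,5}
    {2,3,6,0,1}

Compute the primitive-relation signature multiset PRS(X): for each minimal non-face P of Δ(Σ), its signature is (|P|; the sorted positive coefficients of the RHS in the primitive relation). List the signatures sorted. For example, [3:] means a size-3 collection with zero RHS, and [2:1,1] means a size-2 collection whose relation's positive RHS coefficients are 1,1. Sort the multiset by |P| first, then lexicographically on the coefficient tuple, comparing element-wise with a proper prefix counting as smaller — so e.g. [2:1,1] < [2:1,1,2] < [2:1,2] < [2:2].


|primitive collections| = 6. Relations:

  P = {2,8}:  v_{2} + v_{8} = 0 ; sig = [2:]
  P = {1,5}:  v_{1} + v_{5} = v_{2} ; sig = [2:1]
  P = {5,8}:  v_{5} + v_{8} = v_{3} + v_{4} ; sig = [2:1,1]
  P = {1,3,4}:  v_{1} + v_{3} + v_{4} = 0 ; sig = [3:]
  P = {0,6,7}:  v_{0} + v_{6} + v_{7} = v_{3} ; sig = [3:1]
  P = {2,3,4}:  v_{2} + v_{3} + v_{4} = v_{5} ; sig = [3:1]

so the primitive-relation signature multiset is
{ [2:],  [2:1],  [2:1,1],  [3:],  [3:1] ×2 }


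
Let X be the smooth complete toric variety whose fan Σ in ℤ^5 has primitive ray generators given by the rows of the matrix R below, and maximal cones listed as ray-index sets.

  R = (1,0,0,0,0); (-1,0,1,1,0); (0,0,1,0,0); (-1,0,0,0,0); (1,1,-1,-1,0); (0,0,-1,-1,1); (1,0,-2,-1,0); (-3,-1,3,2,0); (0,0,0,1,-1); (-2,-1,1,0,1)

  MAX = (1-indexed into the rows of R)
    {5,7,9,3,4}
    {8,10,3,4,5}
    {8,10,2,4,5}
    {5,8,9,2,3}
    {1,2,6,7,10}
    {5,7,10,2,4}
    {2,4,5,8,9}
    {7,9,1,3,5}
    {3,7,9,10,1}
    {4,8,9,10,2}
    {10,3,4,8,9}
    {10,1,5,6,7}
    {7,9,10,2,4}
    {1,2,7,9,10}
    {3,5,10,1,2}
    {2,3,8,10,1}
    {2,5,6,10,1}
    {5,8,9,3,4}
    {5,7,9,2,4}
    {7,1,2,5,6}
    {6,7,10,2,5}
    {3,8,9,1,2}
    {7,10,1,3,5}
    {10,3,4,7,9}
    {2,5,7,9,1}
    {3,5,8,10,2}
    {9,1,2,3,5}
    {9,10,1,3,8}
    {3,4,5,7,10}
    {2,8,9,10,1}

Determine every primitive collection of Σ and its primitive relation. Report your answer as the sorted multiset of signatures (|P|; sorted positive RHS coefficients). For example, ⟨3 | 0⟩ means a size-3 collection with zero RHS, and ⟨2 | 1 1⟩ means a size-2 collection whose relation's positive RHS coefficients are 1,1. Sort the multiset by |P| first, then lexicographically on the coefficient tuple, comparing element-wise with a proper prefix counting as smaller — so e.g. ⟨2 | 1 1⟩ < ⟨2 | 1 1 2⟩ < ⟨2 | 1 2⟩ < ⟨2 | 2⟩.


12 collections generate NE(X_Σ); each relation:

  {1,4}:  v_{1} + v_{4} = 0  so sig = ⟨2 | 0⟩
  {6,8}:  v_{6} + v_{8} = v_{2} + v_{10}  so sig = ⟨2 | 1 1⟩
  {6,9}:  v_{6} + v_{9} = v_{2} + v_{7}  so sig = ⟨2 | 1 1⟩
  {7,8}:  v_{7} + v_{8} = v_{9} + v_{10}  so sig = ⟨2 | 1 1⟩
  {3,6}:  v_{3} + v_{6} = v_{1} + v_{5} + v_{10}  so sig = ⟨2 | 1 1 1⟩
  {4,6}:  v_{4} + v_{6} = v_{2} + v_{5} + v_{7} + v_{10}  so sig = ⟨2 | 1 1 1 1⟩
  {2,3,7}:  v_{2} + v_{3} + v_{7} = 0  so sig = ⟨3 | 0⟩
  {5,9,10}:  v_{5} + v_{9} + v_{10} = v_{4}  so sig = ⟨3 | 1⟩
  {1,5,8}:  v_{1} + v_{5} + v_{8} = v_{2} + v_{3}  so sig = ⟨3 | 1 1⟩
  {2,3,4}:  v_{2} + v_{3} + v_{4} = v_{5} + v_{8}  so sig = ⟨3 | 1 1⟩
  {2,3,9,10}:  v_{2} + v_{3} + v_{9} + v_{10} = v_{8}  so sig = ⟨4 | 1⟩
  {1,2,5,7,10}:  v_{1} + v_{2} + v_{5} + v_{7} + v_{10} = v_{6}  so sig = ⟨5 | 1⟩

so the primitive-relation signature multiset is
{ ⟨2 | 0⟩,  ⟨2 | 1 1⟩ ×3,  ⟨2 | 1 1 1⟩,  ⟨2 | 1 1 1 1⟩,  ⟨3 | 0⟩,  ⟨3 | 1⟩,  ⟨3 | 1 1⟩ ×2,  ⟨4 | 1⟩,  ⟨5 | 1⟩ }


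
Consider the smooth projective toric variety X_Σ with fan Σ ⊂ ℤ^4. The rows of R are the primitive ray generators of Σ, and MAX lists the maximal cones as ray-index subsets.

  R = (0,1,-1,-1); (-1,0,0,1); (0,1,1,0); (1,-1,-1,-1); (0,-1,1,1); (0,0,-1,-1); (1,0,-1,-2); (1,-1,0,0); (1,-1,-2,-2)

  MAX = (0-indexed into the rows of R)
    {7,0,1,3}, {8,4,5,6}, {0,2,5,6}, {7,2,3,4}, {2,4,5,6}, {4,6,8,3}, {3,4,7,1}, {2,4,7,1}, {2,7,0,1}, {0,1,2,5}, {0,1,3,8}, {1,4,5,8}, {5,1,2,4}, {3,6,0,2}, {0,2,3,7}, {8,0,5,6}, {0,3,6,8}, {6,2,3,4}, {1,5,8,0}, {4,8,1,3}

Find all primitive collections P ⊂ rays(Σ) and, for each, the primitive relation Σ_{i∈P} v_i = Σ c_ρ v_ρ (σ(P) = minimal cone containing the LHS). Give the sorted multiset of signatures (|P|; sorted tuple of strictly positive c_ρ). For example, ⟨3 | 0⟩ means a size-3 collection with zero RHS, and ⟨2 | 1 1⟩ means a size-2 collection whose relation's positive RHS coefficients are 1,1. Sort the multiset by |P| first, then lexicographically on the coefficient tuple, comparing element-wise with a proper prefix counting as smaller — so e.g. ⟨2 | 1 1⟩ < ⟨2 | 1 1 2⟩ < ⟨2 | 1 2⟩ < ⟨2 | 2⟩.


Minimal non-faces — 8 found among 9 rays, 20 max cones:

  {0,4}:  v_{0} + v_{4} = 0 — sig = ⟨2 | 0⟩
  {1,6}:  v_{1} + v_{6} = v_{5} — sig = ⟨2 | 1⟩
  {2,8}:  v_{2} + v_{8} = v_{6} — sig = ⟨2 | 1⟩
  {3,5}:  v_{3} + v_{5} = v_{8} — sig = ⟨2 | 1⟩
  {5,7}:  v_{5} + v_{7} = v_{3} — sig = ⟨2 | 1⟩
  {6,7}:  v_{6} + v_{7} = v_{2} + 2·v_{3} — sig = ⟨2 | 1 2⟩
  {7,8}:  v_{7} + v_{8} = 2·v_{3} — sig = ⟨2 | 2⟩
  {1,2,3}:  v_{1} + v_{2} + v_{3} = 0 — sig = ⟨3 | 0⟩

Hence PRS(X_Σ) =
    |P|=2: 7 collections, coeffs (), (1), (1), (1), (1), (1,2), (2)
    |P|=3: 1 collection, coeffs ()


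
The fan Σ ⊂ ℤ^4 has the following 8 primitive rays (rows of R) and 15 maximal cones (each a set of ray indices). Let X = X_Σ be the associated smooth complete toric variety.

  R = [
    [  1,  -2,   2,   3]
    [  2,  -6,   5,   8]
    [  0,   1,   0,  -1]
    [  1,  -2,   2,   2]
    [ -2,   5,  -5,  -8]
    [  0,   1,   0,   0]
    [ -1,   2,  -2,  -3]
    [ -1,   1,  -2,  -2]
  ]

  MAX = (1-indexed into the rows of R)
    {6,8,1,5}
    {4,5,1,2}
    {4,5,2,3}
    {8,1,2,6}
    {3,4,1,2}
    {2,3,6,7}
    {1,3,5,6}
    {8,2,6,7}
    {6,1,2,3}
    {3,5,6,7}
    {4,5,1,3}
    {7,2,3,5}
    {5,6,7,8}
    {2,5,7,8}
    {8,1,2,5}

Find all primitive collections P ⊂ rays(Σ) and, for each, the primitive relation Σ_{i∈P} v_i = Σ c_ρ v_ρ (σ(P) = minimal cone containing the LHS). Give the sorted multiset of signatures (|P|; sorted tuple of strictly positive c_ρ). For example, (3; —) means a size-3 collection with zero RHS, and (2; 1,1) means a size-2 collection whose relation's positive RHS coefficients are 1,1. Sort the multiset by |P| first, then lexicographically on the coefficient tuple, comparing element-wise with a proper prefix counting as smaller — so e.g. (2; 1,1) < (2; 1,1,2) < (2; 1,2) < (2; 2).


7 minimal non-faces of Δ(Σ) (on 8 rays):

  • {1,7}:  v_{1} + v_{7} = 0  so sig = (2; —)
  • {3,8}:  v_{3} + v_{8} = v_{7}  so sig = (2; 1)
  • {4,6}:  v_{4} + v_{6} = v_{1} + v_{3}  so sig = (2; 1,1)
  • {4,8}:  v_{4} + v_{8} = v_{2} + v_{5}  so sig = (2; 1,1)
  • {4,7}:  v_{4} + v_{7} = v_{2} + v_{3} + v_{5}  so sig = (2; 1,1,1)
  • {2,5,6}:  v_{2} + v_{5} + v_{6} = 0  so sig = (3; —)
  • {1,2,3,5}:  v_{1} + v_{2} + v_{3} + v_{5} = v_{4}  so sig = (4; 1)

so the primitive-relation signature multiset is
    (2; —)
    (2; 1)
    (2; 1,1)
    (2; 1,1)
    (2; 1,1,1)
    (3; —)
    (4; 1)


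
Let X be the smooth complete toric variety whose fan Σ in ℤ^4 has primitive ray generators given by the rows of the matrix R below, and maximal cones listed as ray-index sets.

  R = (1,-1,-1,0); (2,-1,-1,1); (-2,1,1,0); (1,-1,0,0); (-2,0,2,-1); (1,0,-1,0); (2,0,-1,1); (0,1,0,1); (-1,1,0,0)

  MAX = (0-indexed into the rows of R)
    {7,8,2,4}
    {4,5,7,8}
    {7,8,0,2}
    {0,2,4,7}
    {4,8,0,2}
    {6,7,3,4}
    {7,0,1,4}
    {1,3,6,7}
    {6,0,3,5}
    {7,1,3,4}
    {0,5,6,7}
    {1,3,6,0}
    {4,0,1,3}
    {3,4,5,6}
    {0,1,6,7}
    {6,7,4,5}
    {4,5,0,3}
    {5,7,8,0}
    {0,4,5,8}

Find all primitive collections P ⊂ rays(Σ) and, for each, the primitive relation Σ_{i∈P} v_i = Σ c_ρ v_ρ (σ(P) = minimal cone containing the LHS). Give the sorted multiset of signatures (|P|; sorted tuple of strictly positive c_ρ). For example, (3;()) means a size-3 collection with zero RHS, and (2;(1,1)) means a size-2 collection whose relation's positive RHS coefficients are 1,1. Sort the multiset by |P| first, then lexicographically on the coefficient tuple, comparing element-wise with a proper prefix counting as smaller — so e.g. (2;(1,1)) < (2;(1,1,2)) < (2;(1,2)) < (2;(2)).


Σ has 14 primitive collections:

  P={3,8}:  v_{3} + v_{8} = 0  →  sig = (2;())
  P={2,5}:  v_{2} + v_{5} = v_{8}  →  sig = (2;(1))
  P={2,6}:  v_{2} + v_{6} = v_{7}  →  sig = (2;(1))
  P={1,5}:  v_{1} + v_{5} = v_{0} + v_{6}  →  sig = (2;(1,1))
  P={1,8}:  v_{1} + v_{8} = v_{0} + v_{7}  →  sig = (2;(1,1))
  P={6,8}:  v_{6} + v_{8} = v_{5} + v_{7}  →  sig = (2;(1,1))
  P={2,3}:  v_{2} + v_{3} = v_{0} + v_{4} + v_{7}  →  sig = (2;(1,1,1))
  P={1,2}:  v_{1} + v_{2} = 2·v_{0} + v_{4} + 2·v_{7}  →  sig = (2;(1,2,2))
  P={0,3,7}:  v_{0} + v_{3} + v_{7} = v_{1}  →  sig = (3;(1))
  P={0,4,6}:  v_{0} + v_{4} + v_{6} = v_{3}  →  sig = (3;(1))
  P={3,5,7}:  v_{3} + v_{5} + v_{7} = v_{6}  →  sig = (3;(1))
  P={1,4,6}:  v_{1} + v_{4} + v_{6} = 2·v_{3} + v_{7}  →  sig = (3;(1,2))
  P={0,4,5,7}:  v_{0} + v_{4} + v_{5} + v_{7} = 0  →  sig = (4;())
  P={0,4,7,8}:  v_{0} + v_{4} + v_{7} + v_{8} = v_{2}  →  sig = (4;(1))

Signatures (|P|; sorted positive RHS coefficients), sorted:
[(2;()), (2;(1)), (2;(1)), (2;(1,1)), (2;(1,1)), (2;(1,1)), (2;(1,1,1)), (2;(1,2,2)), (3;(1)), (3;(1)), (3;(1)), (3;(1,2)), (4;()), (4;(1))]


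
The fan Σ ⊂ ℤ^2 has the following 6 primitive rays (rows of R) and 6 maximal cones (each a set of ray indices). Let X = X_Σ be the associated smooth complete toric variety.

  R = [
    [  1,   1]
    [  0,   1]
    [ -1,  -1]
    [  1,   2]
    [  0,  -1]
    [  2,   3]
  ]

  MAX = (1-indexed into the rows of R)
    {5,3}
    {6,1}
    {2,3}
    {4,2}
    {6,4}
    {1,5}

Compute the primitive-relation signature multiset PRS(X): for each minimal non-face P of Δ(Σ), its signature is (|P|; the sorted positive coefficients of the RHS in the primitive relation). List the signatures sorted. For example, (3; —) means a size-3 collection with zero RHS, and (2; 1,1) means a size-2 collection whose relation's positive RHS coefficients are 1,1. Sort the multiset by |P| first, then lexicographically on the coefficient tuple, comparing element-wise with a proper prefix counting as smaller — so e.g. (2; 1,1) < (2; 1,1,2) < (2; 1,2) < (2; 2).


9 minimal non-faces of Δ(Σ) (on 6 rays):

  P={1,3}:  v_{1} + v_{3} = 0  so sig = (2; —)
  P={2,5}:  v_{2} + v_{5} = 0  so sig = (2; —)
  P={1,2}:  v_{1} + v_{2} = v_{4}  so sig = (2; 1)
  P={1,4}:  v_{1} + v_{4} = v_{6}  so sig = (2; 1)
  P={3,4}:  v_{3} + v_{4} = v_{2}  so sig = (2; 1)
  P={3,6}:  v_{3} + v_{6} = v_{4}  so sig = (2; 1)
  P={4,5}:  v_{4} + v_{5} = v_{1}  so sig = (2; 1)
  P={2,6}:  v_{2} + v_{6} = 2·v_{4}  so sig = (2; 2)
  P={5,6}:  v_{5} + v_{6} = 2·v_{1}  so sig = (2; 2)

Hence PRS(X_Σ) =
[(2; —), (2; —), (2; 1), (2; 1), (2; 1), (2; 1), (2; 1), (2; 2), (2; 2)]


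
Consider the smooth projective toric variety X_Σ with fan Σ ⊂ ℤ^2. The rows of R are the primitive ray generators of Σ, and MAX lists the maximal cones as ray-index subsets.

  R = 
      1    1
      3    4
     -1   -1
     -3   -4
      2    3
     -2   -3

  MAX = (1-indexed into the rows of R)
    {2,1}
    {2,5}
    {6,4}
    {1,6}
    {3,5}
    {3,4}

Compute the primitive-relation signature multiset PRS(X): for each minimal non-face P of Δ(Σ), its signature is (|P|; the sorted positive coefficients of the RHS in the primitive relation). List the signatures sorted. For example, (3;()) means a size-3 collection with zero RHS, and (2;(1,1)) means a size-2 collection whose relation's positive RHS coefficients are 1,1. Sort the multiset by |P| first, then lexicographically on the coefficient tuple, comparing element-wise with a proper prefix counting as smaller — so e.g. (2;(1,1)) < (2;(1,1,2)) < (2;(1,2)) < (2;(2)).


The 9 primitive collections of Σ (r=6, n=2):

  P={1,3}:  v_{1} + v_{3} = 0  ⇒ sig = (2;())
  P={2,4}:  v_{2} + v_{4} = 0  ⇒ sig = (2;())
  P={5,6}:  v_{5} + v_{6} = 0  ⇒ sig = (2;())
  P={1,4}:  v_{1} + v_{4} = v_{6}  ⇒ sig = (2;(1))
  P={1,5}:  v_{1} + v_{5} = v_{2}  ⇒ sig = (2;(1))
  P={2,3}:  v_{2} + v_{3} = v_{5}  ⇒ sig = (2;(1))
  P={2,6}:  v_{2} + v_{6} = v_{1}  ⇒ sig = (2;(1))
  P={3,6}:  v_{3} + v_{6} = v_{4}  ⇒ sig = (2;(1))
  P={4,5}:  v_{4} + v_{5} = v_{3}  ⇒ sig = (2;(1))

Signatures (|P|; sorted positive RHS coefficients), sorted:
{ (2;()) ×3,  (2;(1)) ×6 }


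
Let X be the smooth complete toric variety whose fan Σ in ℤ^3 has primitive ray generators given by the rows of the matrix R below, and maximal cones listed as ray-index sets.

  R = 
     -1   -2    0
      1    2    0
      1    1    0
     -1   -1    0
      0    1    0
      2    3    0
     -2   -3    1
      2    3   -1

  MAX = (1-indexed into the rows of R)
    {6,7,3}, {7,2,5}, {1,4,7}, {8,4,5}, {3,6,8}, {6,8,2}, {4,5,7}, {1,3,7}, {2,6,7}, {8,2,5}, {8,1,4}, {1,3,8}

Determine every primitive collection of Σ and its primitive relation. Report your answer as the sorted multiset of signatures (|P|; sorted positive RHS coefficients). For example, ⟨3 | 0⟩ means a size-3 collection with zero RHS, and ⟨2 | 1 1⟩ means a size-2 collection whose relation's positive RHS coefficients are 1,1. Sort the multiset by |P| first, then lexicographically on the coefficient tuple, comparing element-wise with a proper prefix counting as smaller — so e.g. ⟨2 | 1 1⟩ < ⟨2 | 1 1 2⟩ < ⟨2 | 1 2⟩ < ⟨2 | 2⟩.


Σ has 10 primitive collections:

  P = {1,2}:  v_{1} + v_{2} = 0 ; sig = ⟨2 | 0⟩
  P = {3,4}:  v_{3} + v_{4} = 0 ; sig = ⟨2 | 0⟩
  P = {7,8}:  v_{7} + v_{8} = 0 ; sig = ⟨2 | 0⟩
  P = {1,5}:  v_{1} + v_{5} = v_{4} ; sig = ⟨2 | 1⟩
  P = {1,6}:  v_{1} + v_{6} = v_{3} ; sig = ⟨2 | 1⟩
  P = {2,3}:  v_{2} + v_{3} = v_{6} ; sig = ⟨2 | 1⟩
  P = {2,4}:  v_{2} + v_{4} = v_{5} ; sig = ⟨2 | 1⟩
  P = {3,5}:  v_{3} + v_{5} = v_{2} ; sig = ⟨2 | 1⟩
  P = {4,6}:  v_{4} + v_{6} = v_{2} ; sig = ⟨2 | 1⟩
  P = {5,6}:  v_{5} + v_{6} = 2·v_{2} ; sig = ⟨2 | 2⟩

Signatures (|P|; sorted positive RHS coefficients), sorted:
    |P|=2: 10 collections, coeffs (), (), (), (1), (1), (1), (1), (1), (1), (2)


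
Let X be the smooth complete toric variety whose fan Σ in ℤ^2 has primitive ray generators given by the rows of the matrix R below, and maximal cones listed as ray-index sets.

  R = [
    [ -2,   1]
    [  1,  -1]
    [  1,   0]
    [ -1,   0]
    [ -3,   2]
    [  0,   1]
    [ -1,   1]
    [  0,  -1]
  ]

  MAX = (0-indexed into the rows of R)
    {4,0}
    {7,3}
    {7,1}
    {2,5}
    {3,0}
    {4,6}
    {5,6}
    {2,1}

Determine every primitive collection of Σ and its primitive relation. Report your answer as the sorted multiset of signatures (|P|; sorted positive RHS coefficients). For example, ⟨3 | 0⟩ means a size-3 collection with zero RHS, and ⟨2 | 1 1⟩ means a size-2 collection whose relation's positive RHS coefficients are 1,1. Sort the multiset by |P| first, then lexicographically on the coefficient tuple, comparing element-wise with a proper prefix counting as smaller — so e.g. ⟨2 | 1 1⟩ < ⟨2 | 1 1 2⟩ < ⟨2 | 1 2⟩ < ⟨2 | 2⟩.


20 minimal non-faces of Δ(Σ) (on 8 rays):

  P = {1,6}:  v_{1} + v_{6} = 0  ⟹  sig = ⟨2 | 0⟩
  P = {2,3}:  v_{2} + v_{3} = 0  ⟹  sig = ⟨2 | 0⟩
  P = {5,7}:  v_{5} + v_{7} = 0  ⟹  sig = ⟨2 | 0⟩
  P = {0,1}:  v_{0} + v_{1} = v_{3}  ⟹  sig = ⟨2 | 1⟩
  P = {0,2}:  v_{0} + v_{2} = v_{6}  ⟹  sig = ⟨2 | 1⟩
  P = {0,6}:  v_{0} + v_{6} = v_{4}  ⟹  sig = ⟨2 | 1⟩
  P = {1,3}:  v_{1} + v_{3} = v_{7}  ⟹  sig = ⟨2 | 1⟩
  P = {1,4}:  v_{1} + v_{4} = v_{0}  ⟹  sig = ⟨2 | 1⟩
  P = {1,5}:  v_{1} + v_{5} = v_{2}  ⟹  sig = ⟨2 | 1⟩
  P = {2,6}:  v_{2} + v_{6} = v_{5}  ⟹  sig = ⟨2 | 1⟩
  P = {2,7}:  v_{2} + v_{7} = v_{1}  ⟹  sig = ⟨2 | 1⟩
  P = {3,5}:  v_{3} + v_{5} = v_{6}  ⟹  sig = ⟨2 | 1⟩
  P = {3,6}:  v_{3} + v_{6} = v_{0}  ⟹  sig = ⟨2 | 1⟩
  P = {6,7}:  v_{6} + v_{7} = v_{3}  ⟹  sig = ⟨2 | 1⟩
  P = {4,7}:  v_{4} + v_{7} = v_{0} + v_{3}  ⟹  sig = ⟨2 | 1 1⟩
  P = {0,5}:  v_{0} + v_{5} = 2·v_{6}  ⟹  sig = ⟨2 | 2⟩
  P = {0,7}:  v_{0} + v_{7} = 2·v_{3}  ⟹  sig = ⟨2 | 2⟩
  P = {2,4}:  v_{2} + v_{4} = 2·v_{6}  ⟹  sig = ⟨2 | 2⟩
  P = {3,4}:  v_{3} + v_{4} = 2·v_{0}  ⟹  sig = ⟨2 | 2⟩
  P = {4,5}:  v_{4} + v_{5} = 3·v_{6}  ⟹  sig = ⟨2 | 3⟩

Sorted signature multiset PRS(X):
    ⟨2 | 0⟩
    ⟨2 | 0⟩
    ⟨2 | 0⟩
    ⟨2 | 1⟩
    ⟨2 | 1⟩
    ⟨2 | 1⟩
    ⟨2 | 1⟩
    ⟨2 | 1⟩
    ⟨2 | 1⟩
    ⟨2 | 1⟩
    ⟨2 | 1⟩
    ⟨2 | 1⟩
    ⟨2 | 1⟩
    ⟨2 | 1⟩
    ⟨2 | 1 1⟩
    ⟨2 | 2⟩
    ⟨2 | 2⟩
    ⟨2 | 2⟩
    ⟨2 | 2⟩
    ⟨2 | 3⟩


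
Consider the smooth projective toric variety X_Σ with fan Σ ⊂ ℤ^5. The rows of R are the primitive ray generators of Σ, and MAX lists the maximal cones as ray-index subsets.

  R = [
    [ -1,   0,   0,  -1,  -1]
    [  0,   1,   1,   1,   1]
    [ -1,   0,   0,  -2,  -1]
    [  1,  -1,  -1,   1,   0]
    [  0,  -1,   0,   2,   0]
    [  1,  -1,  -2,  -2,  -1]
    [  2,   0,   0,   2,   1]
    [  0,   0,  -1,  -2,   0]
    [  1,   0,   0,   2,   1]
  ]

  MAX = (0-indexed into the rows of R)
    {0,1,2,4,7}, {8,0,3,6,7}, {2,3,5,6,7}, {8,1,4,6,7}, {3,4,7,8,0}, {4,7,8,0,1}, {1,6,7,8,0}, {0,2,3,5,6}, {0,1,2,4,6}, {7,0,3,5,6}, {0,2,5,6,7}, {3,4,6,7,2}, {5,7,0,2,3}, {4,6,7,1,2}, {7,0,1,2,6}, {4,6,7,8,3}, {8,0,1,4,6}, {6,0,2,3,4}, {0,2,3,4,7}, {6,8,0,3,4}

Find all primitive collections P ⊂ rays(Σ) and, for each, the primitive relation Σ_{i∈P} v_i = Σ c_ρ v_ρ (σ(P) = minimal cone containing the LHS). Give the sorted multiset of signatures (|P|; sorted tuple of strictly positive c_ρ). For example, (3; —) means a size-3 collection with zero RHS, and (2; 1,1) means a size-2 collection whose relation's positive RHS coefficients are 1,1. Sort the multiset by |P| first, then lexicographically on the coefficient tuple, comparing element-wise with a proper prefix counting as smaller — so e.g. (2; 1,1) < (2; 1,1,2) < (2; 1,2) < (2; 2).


7 minimal non-faces of Δ(Σ) (on 9 rays):

  P = {2,8}:  v_{2} + v_{8} = 0 ; sig = (2; —)
  P = {1,3}:  v_{1} + v_{3} = v_{8} ; sig = (2; 1)
  P = {1,5}:  v_{1} + v_{5} = v_{0} + v_{6} + v_{7} ; sig = (2; 1,1,1)
  P = {5,8}:  v_{5} + v_{8} = v_{0} + v_{3} + v_{6} + v_{7} ; sig = (2; 1,1,1,1)
  P = {4,5}:  v_{4} + v_{5} = v_{2} + 2·v_{3} ; sig = (2; 1,2)
  P = {0,4,6,7}:  v_{0} + v_{4} + v_{6} + v_{7} = v_{3} ; sig = (4; 1)
  P = {0,2,3,6,7}:  v_{0} + v_{2} + v_{3} + v_{6} + v_{7} = v_{5} ; sig = (5; 1)

so the primitive-relation signature multiset is
    (2; —)
    (2; 1)
    (2; 1,1,1)
    (2; 1,1,1,1)
    (2; 1,2)
    (4; 1)
    (5; 1)


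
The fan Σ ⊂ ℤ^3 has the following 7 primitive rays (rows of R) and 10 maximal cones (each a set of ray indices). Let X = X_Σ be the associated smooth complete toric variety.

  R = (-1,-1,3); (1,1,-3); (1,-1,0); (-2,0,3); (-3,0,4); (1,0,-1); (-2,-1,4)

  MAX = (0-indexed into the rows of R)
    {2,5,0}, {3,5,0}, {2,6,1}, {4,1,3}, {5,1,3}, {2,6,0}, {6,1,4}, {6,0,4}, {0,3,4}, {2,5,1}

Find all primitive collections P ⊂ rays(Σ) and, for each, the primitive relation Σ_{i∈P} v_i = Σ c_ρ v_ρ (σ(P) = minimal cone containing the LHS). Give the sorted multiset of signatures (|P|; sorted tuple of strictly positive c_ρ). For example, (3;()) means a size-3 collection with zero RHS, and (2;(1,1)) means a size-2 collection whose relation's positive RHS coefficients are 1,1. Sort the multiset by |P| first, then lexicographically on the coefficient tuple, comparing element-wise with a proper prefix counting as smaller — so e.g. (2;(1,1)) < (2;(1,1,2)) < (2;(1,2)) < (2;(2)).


The 6 primitive collections of Σ (r=7, n=3):

  {0,1}:  v_{0} + v_{1} = 0 ; sig = (2;())
  {2,3}:  v_{2} + v_{3} = v_{0} ; sig = (2;(1))
  {2,4}:  v_{2} + v_{4} = v_{6} ; sig = (2;(1))
  {4,5}:  v_{4} + v_{5} = v_{3} ; sig = (2;(1))
  {5,6}:  v_{5} + v_{6} = v_{0} ; sig = (2;(1))
  {3,6}:  v_{3} + v_{6} = v_{0} + v_{4} ; sig = (2;(1,1))

Signatures (|P|; sorted positive RHS coefficients), sorted:
[(2;()), (2;(1)), (2;(1)), (2;(1)), (2;(1)), (2;(1,1))]


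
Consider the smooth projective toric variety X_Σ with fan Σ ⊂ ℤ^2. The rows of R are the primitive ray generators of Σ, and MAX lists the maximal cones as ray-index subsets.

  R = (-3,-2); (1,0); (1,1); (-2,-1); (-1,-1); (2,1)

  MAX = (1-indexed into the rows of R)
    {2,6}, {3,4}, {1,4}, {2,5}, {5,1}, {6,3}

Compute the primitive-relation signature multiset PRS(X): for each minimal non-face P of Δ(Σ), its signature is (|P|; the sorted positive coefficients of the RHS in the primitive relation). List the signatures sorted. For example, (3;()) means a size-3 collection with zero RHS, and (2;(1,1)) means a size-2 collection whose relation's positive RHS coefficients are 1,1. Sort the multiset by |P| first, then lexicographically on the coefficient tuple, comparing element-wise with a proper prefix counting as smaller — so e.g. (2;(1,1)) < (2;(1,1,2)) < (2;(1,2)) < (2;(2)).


Primitive collections (9):

  P = {3,5}:  v_{3} + v_{5} = 0  →  sig = (2;())
  P = {4,6}:  v_{4} + v_{6} = 0  →  sig = (2;())
  P = {1,3}:  v_{1} + v_{3} = v_{4}  →  sig = (2;(1))
  P = {1,6}:  v_{1} + v_{6} = v_{5}  →  sig = (2;(1))
  P = {2,3}:  v_{2} + v_{3} = v_{6}  →  sig = (2;(1))
  P = {2,4}:  v_{2} + v_{4} = v_{5}  →  sig = (2;(1))
  P = {4,5}:  v_{4} + v_{5} = v_{1}  →  sig = (2;(1))
  P = {5,6}:  v_{5} + v_{6} = v_{2}  →  sig = (2;(1))
  P = {1,2}:  v_{1} + v_{2} = 2·v_{5}  →  sig = (2;(2))

Signatures (|P|; sorted positive RHS coefficients), sorted:
    |P|=2: 9 collections, coeffs (), (), (1), (1), (1), (1), (1), (1), (2)


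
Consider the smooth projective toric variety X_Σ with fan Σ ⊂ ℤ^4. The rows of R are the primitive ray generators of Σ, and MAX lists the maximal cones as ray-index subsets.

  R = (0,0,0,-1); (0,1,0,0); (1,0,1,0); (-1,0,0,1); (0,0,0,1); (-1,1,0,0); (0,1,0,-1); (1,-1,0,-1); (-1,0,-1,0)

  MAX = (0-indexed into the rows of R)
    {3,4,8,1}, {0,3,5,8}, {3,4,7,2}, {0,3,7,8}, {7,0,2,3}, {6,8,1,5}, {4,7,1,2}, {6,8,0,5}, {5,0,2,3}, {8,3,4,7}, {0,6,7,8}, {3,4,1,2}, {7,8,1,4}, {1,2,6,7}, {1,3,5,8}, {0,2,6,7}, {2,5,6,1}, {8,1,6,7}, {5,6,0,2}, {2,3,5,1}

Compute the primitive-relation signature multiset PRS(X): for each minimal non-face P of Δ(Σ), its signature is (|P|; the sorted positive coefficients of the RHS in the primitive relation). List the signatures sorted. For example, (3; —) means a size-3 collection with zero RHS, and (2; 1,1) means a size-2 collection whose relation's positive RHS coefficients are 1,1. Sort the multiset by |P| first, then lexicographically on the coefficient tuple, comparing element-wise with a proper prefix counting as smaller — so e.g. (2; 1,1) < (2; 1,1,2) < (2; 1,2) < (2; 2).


The 8 primitive collections of Σ (r=9, n=4):

  P={0,4}:  v_{0} + v_{4} = 0  so sig = (2; —)
  P={2,8}:  v_{2} + v_{8} = 0  so sig = (2; —)
  P={0,1}:  v_{0} + v_{1} = v_{6}  so sig = (2; 1)
  P={3,6}:  v_{3} + v_{6} = v_{5}  so sig = (2; 1)
  P={4,6}:  v_{4} + v_{6} = v_{1}  so sig = (2; 1)
  P={5,7}:  v_{5} + v_{7} = v_{0}  so sig = (2; 1)
  P={4,5}:  v_{4} + v_{5} = v_{1} + v_{3}  so sig = (2; 1,1)
  P={1,3,7}:  v_{1} + v_{3} + v_{7} = 0  so sig = (3; —)

Hence PRS(X_Σ) =
    (2; —)
    (2; —)
    (2; 1)
    (2; 1)
    (2; 1)
    (2; 1)
    (2; 1,1)
    (3; —)


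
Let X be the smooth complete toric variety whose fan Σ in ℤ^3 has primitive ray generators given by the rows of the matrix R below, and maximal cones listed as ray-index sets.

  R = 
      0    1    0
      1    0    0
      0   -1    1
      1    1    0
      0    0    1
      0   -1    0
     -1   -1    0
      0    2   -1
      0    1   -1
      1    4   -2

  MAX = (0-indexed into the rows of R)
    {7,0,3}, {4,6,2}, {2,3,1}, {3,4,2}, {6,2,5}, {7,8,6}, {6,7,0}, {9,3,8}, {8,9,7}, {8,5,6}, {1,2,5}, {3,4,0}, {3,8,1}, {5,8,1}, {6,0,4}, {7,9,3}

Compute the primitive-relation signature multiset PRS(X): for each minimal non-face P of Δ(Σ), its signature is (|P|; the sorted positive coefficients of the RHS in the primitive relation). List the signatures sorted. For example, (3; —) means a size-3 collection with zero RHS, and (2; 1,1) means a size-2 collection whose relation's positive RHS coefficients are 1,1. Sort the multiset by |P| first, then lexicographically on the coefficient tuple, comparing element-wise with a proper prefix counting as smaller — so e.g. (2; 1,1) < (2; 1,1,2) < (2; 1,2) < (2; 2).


Minimal non-faces — 22 found among 10 rays, 16 max cones:

  • {0,5}:  v_{0} + v_{5} = 0 ; sig = (2; —)
  • {2,8}:  v_{2} + v_{8} = 0 ; sig = (2; —)
  • {3,6}:  v_{3} + v_{6} = 0 ; sig = (2; —)
  • {0,1}:  v_{0} + v_{1} = v_{3} ; sig = (2; 1)
  • {0,2}:  v_{0} + v_{2} = v_{4} ; sig = (2; 1)
  • {0,8}:  v_{0} + v_{8} = v_{7} ; sig = (2; 1)
  • {1,6}:  v_{1} + v_{6} = v_{5} ; sig = (2; 1)
  • {2,7}:  v_{2} + v_{7} = v_{0} ; sig = (2; 1)
  • {3,5}:  v_{3} + v_{5} = v_{1} ; sig = (2; 1)
  • {4,5}:  v_{4} + v_{5} = v_{2} ; sig = (2; 1)
  • {4,8}:  v_{4} + v_{8} = v_{0} ; sig = (2; 1)
  • {5,7}:  v_{5} + v_{7} = v_{8} ; sig = (2; 1)
  • {1,4}:  v_{1} + v_{4} = v_{2} + v_{3} ; sig = (2; 1,1)
  • {1,7}:  v_{1} + v_{7} = v_{3} + v_{8} ; sig = (2; 1,1)
  • {2,9}:  v_{2} + v_{9} = v_{3} + v_{7} ; sig = (2; 1,1)
  • {6,9}:  v_{6} + v_{9} = v_{7} + v_{8} ; sig = (2; 1,1)
  • {4,9}:  v_{4} + v_{9} = v_{0} + v_{3} + v_{7} ; sig = (2; 1,1,1)
  • {0,9}:  v_{0} + v_{9} = v_{3} + 2·v_{7} ; sig = (2; 1,2)
  • {5,9}:  v_{5} + v_{9} = v_{3} + 2·v_{8} ; sig = (2; 1,2)
  • {4,7}:  v_{4} + v_{7} = 2·v_{0} ; sig = (2; 2)
  • {1,9}:  v_{1} + v_{9} = 2·v_{3} + 2·v_{8} ; sig = (2; 2,2)
  • {3,7,8}:  v_{3} + v_{7} + v_{8} = v_{9} ; sig = (3; 1)

Sorted signature multiset PRS(X):
    |P|=2: 21 collections, coeffs (), (), (), (1), (1), (1), (1), (1), (1), (1), (1), (1), (1,1), (1,1), (1,1), (1,1), (1,1,1), (1,2), (1,2), (2), (2,2)
    |P|=3: 1 collection, coeffs (1)


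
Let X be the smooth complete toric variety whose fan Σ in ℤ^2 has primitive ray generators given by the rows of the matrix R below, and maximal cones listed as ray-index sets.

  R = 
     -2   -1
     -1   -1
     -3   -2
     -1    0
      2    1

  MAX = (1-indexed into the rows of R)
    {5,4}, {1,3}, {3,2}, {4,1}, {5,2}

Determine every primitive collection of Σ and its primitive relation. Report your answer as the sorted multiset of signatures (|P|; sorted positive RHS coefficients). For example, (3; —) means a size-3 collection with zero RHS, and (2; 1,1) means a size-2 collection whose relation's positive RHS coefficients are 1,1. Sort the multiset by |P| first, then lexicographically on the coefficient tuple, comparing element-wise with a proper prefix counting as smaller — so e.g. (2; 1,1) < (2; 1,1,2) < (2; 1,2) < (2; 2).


Δ(Σ) — 5 vertices, 5 min non-faces:

  {1,5}:  v_{1} + v_{5} = 0  ⇒ sig = (2; —)
  {1,2}:  v_{1} + v_{2} = v_{3}  ⇒ sig = (2; 1)
  {2,4}:  v_{2} + v_{4} = v_{1}  ⇒ sig = (2; 1)
  {3,5}:  v_{3} + v_{5} = v_{2}  ⇒ sig = (2; 1)
  {3,4}:  v_{3} + v_{4} = 2·v_{1}  ⇒ sig = (2; 2)

Sorted signature multiset PRS(X):
[(2; —), (2; 1), (2; 1), (2; 1), (2; 2)]


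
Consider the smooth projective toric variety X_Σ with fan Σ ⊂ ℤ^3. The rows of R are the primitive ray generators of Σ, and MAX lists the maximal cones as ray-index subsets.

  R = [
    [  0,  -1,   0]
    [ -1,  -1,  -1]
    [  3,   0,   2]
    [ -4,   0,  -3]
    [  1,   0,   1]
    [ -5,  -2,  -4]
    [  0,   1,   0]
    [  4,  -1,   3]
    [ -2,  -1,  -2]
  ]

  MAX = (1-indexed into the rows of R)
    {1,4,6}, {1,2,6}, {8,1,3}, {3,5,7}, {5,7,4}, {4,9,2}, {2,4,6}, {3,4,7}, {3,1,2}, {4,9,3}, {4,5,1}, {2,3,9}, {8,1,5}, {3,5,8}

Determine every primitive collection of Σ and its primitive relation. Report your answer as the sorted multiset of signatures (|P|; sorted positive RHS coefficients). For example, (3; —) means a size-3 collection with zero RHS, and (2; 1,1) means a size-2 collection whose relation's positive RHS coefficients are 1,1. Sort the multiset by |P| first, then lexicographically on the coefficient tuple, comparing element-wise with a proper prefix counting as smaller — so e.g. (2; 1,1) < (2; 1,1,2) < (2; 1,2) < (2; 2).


Σ has 20 primitive collections:

  P = {1,7}:  v_{1} + v_{7} = 0  ⇒ sig = (2; —)
  P = {2,5}:  v_{2} + v_{5} = v_{1}  ⇒ sig = (2; 1)
  P = {4,8}:  v_{4} + v_{8} = v_{1}  ⇒ sig = (2; 1)
  P = {5,9}:  v_{5} + v_{9} = v_{2}  ⇒ sig = (2; 1)
  P = {2,7}:  v_{2} + v_{7} = v_{3} + v_{4}  ⇒ sig = (2; 1,1)
  P = {6,7}:  v_{6} + v_{7} = v_{2} + v_{4}  ⇒ sig = (2; 1,1)
  P = {7,8}:  v_{7} + v_{8} = v_{3} + v_{5}  ⇒ sig = (2; 1,1)
  P = {8,9}:  v_{8} + v_{9} = v_{1} + v_{2} + v_{3}  ⇒ sig = (2; 1,1,1)
  P = {2,8}:  v_{2} + v_{8} = 2·v_{1} + v_{3}  ⇒ sig = (2; 1,2)
  P = {5,6}:  v_{5} + v_{6} = 2·v_{1} + v_{4}  ⇒ sig = (2; 1,2)
  P = {6,8}:  v_{6} + v_{8} = 2·v_{1} + v_{2}  ⇒ sig = (2; 1,2)
  P = {6,9}:  v_{6} + v_{9} = 3·v_{2} + v_{4}  ⇒ sig = (2; 1,3)
  P = {1,9}:  v_{1} + v_{9} = 2·v_{2}  ⇒ sig = (2; 2)
  P = {3,6}:  v_{3} + v_{6} = 2·v_{2}  ⇒ sig = (2; 2)
  P = {7,9}:  v_{7} + v_{9} = 2·v_{3} + 2·v_{4}  ⇒ sig = (2; 2,2)
  P = {3,4,5}:  v_{3} + v_{4} + v_{5} = 0  ⇒ sig = (3; —)
  P = {1,2,4}:  v_{1} + v_{2} + v_{4} = v_{6}  ⇒ sig = (3; 1)
  P = {1,3,4}:  v_{1} + v_{3} + v_{4} = v_{2}  ⇒ sig = (3; 1)
  P = {1,3,5}:  v_{1} + v_{3} + v_{5} = v_{8}  ⇒ sig = (3; 1)
  P = {2,3,4}:  v_{2} + v_{3} + v_{4} = v_{9}  ⇒ sig = (3; 1)

Sorted signature multiset PRS(X):
{ (2; —),  (2; 1) ×3,  (2; 1,1) ×3,  (2; 1,1,1),  (2; 1,2) ×3,  (2; 1,3),  (2; 2) ×2,  (2; 2,2),  (3; —),  (3; 1) ×4 }


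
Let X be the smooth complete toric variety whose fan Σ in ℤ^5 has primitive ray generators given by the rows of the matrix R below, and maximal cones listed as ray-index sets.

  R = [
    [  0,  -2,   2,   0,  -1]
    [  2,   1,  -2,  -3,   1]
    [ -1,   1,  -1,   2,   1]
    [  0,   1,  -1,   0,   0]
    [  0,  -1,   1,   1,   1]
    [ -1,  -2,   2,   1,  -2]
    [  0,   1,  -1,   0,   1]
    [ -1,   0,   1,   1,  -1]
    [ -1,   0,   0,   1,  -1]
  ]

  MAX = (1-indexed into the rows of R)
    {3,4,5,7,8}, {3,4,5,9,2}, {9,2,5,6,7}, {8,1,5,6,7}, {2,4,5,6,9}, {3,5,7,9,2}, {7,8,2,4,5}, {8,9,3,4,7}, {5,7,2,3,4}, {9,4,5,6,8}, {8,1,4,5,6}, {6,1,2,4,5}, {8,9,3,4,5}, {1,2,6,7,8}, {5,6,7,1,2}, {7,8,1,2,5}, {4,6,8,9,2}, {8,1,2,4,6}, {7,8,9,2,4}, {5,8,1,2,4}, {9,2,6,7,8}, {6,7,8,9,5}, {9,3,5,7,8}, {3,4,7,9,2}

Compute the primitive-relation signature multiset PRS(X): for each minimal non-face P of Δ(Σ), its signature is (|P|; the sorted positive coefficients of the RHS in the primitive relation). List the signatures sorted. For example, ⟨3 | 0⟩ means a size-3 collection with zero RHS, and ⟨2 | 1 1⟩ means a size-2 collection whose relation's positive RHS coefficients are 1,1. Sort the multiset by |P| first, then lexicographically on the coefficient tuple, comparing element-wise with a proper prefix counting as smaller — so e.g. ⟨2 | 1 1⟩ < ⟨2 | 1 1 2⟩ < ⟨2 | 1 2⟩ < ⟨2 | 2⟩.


Minimal non-faces — 9 found among 9 rays, 24 max cones:

  P = {1,9}:  v_{1} + v_{9} = v_{6}  →  sig = ⟨2 | 1⟩
  P = {1,3}:  v_{1} + v_{3} = v_{5} + v_{9}  →  sig = ⟨2 | 1 1⟩
  P = {3,6}:  v_{3} + v_{6} = v_{5} + 2·v_{9}  →  sig = ⟨2 | 1 2⟩
  P = {1,4,7}:  v_{1} + v_{4} + v_{7} = 0  →  sig = ⟨3 | 0⟩
  P = {4,6,7}:  v_{4} + v_{6} + v_{7} = v_{9}  →  sig = ⟨3 | 1⟩
  P = {2,3,8}:  v_{2} + v_{3} + v_{8} = v_{4} + v_{7}  →  sig = ⟨3 | 1 1⟩
  P = {2,5,8,9}:  v_{2} + v_{5} + v_{8} + v_{9} = 0  →  sig = ⟨4 | 0⟩
  P = {2,5,6,8}:  v_{2} + v_{5} + v_{6} + v_{8} = v_{1}  →  sig = ⟨4 | 1⟩
  P = {4,5,7,9}:  v_{4} + v_{5} + v_{7} + v_{9} = v_{3}  →  sig = ⟨4 | 1⟩

Sorted signature multiset PRS(X):
{ ⟨2 | 1⟩,  ⟨2 | 1 1⟩,  ⟨2 | 1 2⟩,  ⟨3 | 0⟩,  ⟨3 | 1⟩,  ⟨3 | 1 1⟩,  ⟨4 | 0⟩,  ⟨4 | 1⟩ ×2 }


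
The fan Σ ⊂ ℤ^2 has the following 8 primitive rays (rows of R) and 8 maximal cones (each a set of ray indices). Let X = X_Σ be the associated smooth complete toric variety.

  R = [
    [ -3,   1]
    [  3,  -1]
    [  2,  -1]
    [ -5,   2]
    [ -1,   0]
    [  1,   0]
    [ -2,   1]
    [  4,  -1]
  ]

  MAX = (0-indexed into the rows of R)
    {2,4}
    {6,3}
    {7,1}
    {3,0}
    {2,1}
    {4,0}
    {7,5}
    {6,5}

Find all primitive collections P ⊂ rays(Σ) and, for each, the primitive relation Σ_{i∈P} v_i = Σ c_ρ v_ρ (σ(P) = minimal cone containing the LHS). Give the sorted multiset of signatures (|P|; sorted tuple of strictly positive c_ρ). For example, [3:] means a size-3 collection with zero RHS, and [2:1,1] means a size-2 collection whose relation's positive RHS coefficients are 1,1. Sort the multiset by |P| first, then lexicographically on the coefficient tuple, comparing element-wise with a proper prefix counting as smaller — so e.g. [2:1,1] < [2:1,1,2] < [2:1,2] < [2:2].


20 collections generate NE(X_Σ); each relation:

  {0,1}:  v_{0} + v_{1} = 0  ⇒ sig = [2:]
  {2,6}:  v_{2} + v_{6} = 0  ⇒ sig = [2:]
  {4,5}:  v_{4} + v_{5} = 0  ⇒ sig = [2:]
  {0,2}:  v_{0} + v_{2} = v_{4}  ⇒ sig = [2:1]
  {0,5}:  v_{0} + v_{5} = v_{6}  ⇒ sig = [2:1]
  {0,6}:  v_{0} + v_{6} = v_{3}  ⇒ sig = [2:1]
  {0,7}:  v_{0} + v_{7} = v_{5}  ⇒ sig = [2:1]
  {1,3}:  v_{1} + v_{3} = v_{6}  ⇒ sig = [2:1]
  {1,4}:  v_{1} + v_{4} = v_{2}  ⇒ sig = [2:1]
  {1,5}:  v_{1} + v_{5} = v_{7}  ⇒ sig = [2:1]
  {1,6}:  v_{1} + v_{6} = v_{5}  ⇒ sig = [2:1]
  {2,3}:  v_{2} + v_{3} = v_{0}  ⇒ sig = [2:1]
  {2,5}:  v_{2} + v_{5} = v_{1}  ⇒ sig = [2:1]
  {4,6}:  v_{4} + v_{6} = v_{0}  ⇒ sig = [2:1]
  {4,7}:  v_{4} + v_{7} = v_{1}  ⇒ sig = [2:1]
  {3,7}:  v_{3} + v_{7} = v_{5} + v_{6}  ⇒ sig = [2:1,1]
  {2,7}:  v_{2} + v_{7} = 2·v_{1}  ⇒ sig = [2:2]
  {3,4}:  v_{3} + v_{4} = 2·v_{0}  ⇒ sig = [2:2]
  {3,5}:  v_{3} + v_{5} = 2·v_{6}  ⇒ sig = [2:2]
  {6,7}:  v_{6} + v_{7} = 2·v_{5}  ⇒ sig = [2:2]

Hence PRS(X_Σ) =
    [2:]
    [2:]
    [2:]
    [2:1]
    [2:1]
    [2:1]
    [2:1]
    [2:1]
    [2:1]
    [2:1]
    [2:1]
    [2:1]
    [2:1]
    [2:1]
    [2:1]
    [2:1,1]
    [2:2]
    [2:2]
    [2:2]
    [2:2]


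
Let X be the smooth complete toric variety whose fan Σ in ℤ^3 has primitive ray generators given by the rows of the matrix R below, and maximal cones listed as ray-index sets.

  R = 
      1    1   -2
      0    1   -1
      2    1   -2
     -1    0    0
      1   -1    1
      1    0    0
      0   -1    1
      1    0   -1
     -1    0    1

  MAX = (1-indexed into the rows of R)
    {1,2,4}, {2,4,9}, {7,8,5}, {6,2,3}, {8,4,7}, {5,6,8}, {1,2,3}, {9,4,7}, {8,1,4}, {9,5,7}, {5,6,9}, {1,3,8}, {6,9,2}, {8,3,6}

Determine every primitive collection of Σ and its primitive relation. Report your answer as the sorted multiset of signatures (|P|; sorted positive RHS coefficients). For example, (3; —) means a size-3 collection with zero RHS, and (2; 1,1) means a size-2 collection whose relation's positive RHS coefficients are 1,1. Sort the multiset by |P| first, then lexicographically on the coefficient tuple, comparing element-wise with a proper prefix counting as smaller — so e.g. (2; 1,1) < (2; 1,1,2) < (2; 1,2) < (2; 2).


15 minimal non-faces of Δ(Σ) (on 9 rays):

  • {2,7}:  v_{2} + v_{7} = 0 ; sig = (2; —)
  • {4,6}:  v_{4} + v_{6} = 0 ; sig = (2; —)
  • {8,9}:  v_{8} + v_{9} = 0 ; sig = (2; —)
  • {1,6}:  v_{1} + v_{6} = v_{3} ; sig = (2; 1)
  • {1,7}:  v_{1} + v_{7} = v_{8} ; sig = (2; 1)
  • {1,9}:  v_{1} + v_{9} = v_{2} ; sig = (2; 1)
  • {2,5}:  v_{2} + v_{5} = v_{6} ; sig = (2; 1)
  • {2,8}:  v_{2} + v_{8} = v_{1} ; sig = (2; 1)
  • {3,4}:  v_{3} + v_{4} = v_{1} ; sig = (2; 1)
  • {4,5}:  v_{4} + v_{5} = v_{7} ; sig = (2; 1)
  • {6,7}:  v_{6} + v_{7} = v_{5} ; sig = (2; 1)
  • {1,5}:  v_{1} + v_{5} = v_{6} + v_{8} ; sig = (2; 1,1)
  • {3,7}:  v_{3} + v_{7} = v_{6} + v_{8} ; sig = (2; 1,1)
  • {3,9}:  v_{3} + v_{9} = v_{2} + v_{6} ; sig = (2; 1,1)
  • {3,5}:  v_{3} + v_{5} = 2·v_{6} + v_{8} ; sig = (2; 1,2)

Hence PRS(X_Σ) =
{ (2; —) ×3,  (2; 1) ×8,  (2; 1,1) ×3,  (2; 1,2) }
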